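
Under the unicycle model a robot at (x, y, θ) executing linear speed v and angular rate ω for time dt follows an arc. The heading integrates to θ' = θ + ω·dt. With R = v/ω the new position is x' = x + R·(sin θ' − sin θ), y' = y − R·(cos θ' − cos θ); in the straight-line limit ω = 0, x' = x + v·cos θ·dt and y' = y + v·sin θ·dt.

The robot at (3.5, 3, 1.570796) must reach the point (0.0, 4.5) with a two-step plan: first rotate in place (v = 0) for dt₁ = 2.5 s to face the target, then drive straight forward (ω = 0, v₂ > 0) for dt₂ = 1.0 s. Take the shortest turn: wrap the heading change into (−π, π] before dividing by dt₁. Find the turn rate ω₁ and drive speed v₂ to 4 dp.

heading to target = atan2(4.5−3, 0−3.5) = 2.7367
Δθ = wrap(2.7367 − 1.5708) = 1.1659; ω₁ = Δθ/dt₁ = 0.4664
distance = √((0−3.5)² + (4.5−3)²) = 3.8079; v₂ = distance/dt₂ = 3.8079

ω₁ = 0.4664, v₂ = 3.8079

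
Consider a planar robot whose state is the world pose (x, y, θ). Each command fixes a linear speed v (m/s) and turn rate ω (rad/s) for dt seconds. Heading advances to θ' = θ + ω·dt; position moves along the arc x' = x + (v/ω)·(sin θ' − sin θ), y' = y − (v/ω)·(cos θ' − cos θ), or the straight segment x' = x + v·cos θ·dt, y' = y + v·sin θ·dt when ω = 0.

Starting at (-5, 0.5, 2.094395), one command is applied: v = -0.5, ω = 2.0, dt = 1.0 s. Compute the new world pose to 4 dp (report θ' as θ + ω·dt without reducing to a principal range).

(-4.5797, 0.4801, 4.0944)

θ' = 2.0944 + 2.0·1.0 = 4.0944
R = v/ω = -0.5/2.0 = -0.2500
x' = -5 + -0.2500·(sin 4.0944 − sin 2.0944) = -4.5797
y' = 0.5 − -0.2500·(cos 4.0944 − cos 2.0944) = 0.4801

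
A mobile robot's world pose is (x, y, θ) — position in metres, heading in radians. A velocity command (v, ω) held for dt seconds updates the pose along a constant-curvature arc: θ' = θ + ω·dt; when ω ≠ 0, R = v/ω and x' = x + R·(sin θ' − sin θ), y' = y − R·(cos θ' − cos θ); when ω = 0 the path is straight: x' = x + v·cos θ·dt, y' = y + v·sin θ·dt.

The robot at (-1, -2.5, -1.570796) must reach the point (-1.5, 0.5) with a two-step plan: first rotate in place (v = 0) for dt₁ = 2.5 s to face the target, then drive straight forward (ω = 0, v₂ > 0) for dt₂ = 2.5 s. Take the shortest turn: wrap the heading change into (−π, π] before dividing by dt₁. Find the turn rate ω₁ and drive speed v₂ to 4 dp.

heading to target = atan2(0.5−-2.5, -1.5−-1) = 1.7359
Δθ = wrap(1.7359 − -1.5708) = -2.9764; ω₁ = Δθ/dt₁ = -1.1906
distance = √((-1.5−-1)² + (0.5−-2.5)²) = 3.0414; v₂ = distance/dt₂ = 1.2166

ω₁ = -1.1906, v₂ = 1.2166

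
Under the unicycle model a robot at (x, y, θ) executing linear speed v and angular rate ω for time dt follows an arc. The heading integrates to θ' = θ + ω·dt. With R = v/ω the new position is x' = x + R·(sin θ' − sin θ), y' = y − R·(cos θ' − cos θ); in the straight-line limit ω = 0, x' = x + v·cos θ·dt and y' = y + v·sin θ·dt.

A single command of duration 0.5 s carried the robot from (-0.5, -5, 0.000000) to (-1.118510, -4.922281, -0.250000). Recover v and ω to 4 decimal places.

Δθ = -0.250000 − 0.000000 = -0.250000
ω = Δθ/dt = -0.250000/0.5 = -0.5000
R = Δx/(sin θ' − sin θ) = 2.5000
v = R·ω = 2.5000·-0.5000 = -1.2500

v = -1.2500, ω = -0.5000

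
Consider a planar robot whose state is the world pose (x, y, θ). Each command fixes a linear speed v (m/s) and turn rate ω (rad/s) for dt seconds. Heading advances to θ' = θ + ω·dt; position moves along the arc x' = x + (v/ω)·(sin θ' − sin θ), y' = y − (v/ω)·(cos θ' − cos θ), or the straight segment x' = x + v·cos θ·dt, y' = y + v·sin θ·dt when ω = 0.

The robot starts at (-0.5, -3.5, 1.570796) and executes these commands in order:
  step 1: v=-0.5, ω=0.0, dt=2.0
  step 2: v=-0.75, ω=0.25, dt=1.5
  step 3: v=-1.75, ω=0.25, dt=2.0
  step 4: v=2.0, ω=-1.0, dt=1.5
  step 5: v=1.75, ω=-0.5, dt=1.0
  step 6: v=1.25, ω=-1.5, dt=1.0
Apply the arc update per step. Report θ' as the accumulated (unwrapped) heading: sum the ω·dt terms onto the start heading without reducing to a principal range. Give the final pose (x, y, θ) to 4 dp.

step 1: θ'=1.5708 (straight) → pose (-0.5000, -4.5000, 1.5708)
step 2: θ'=1.9458 (R=-3.0000) → pose (-0.2915, -5.5988, 1.9458)
step 3: θ'=2.4458 (R=-7.0000) → pose (1.7351, -8.4077, 2.4458)
step 4: θ'=0.9458 (R=-2.0000) → pose (1.3951, -5.7024, 0.9458)
step 5: θ'=0.4458 (R=-3.5000) → pose (2.7244, -4.5923, 0.4458)
step 6: θ'=-1.0542 (R=-0.8333) → pose (3.8083, -4.9326, -1.0542)

(3.8083, -4.9326, -1.0542)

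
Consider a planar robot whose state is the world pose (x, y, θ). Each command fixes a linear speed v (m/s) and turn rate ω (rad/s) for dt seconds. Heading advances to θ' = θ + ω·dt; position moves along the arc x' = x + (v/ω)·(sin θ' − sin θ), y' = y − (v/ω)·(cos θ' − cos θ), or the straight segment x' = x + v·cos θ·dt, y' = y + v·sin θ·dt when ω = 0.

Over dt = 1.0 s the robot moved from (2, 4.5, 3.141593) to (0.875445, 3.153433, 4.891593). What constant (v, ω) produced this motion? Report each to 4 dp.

v = 2.0000, ω = 1.7500

Δθ = 4.891593 − 3.141593 = 1.750000
ω = Δθ/dt = 1.750000/1.0 = 1.7500
R = −Δy/(cos θ' − cos θ) = 1.1429
v = R·ω = 1.1429·1.7500 = 2.0000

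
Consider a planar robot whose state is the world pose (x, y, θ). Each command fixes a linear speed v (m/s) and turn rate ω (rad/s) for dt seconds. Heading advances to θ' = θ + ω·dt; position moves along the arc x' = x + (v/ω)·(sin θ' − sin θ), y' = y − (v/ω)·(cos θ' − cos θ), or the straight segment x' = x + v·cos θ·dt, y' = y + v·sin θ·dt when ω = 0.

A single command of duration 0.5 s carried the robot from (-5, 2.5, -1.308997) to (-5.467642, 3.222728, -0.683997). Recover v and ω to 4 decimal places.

v = -1.7500, ω = 1.2500

Δθ = -0.683997 − -1.308997 = 0.625000
ω = Δθ/dt = 0.625000/0.5 = 1.2500
R = −Δy/(cos θ' − cos θ) = -1.4000
v = R·ω = -1.4000·1.2500 = -1.7500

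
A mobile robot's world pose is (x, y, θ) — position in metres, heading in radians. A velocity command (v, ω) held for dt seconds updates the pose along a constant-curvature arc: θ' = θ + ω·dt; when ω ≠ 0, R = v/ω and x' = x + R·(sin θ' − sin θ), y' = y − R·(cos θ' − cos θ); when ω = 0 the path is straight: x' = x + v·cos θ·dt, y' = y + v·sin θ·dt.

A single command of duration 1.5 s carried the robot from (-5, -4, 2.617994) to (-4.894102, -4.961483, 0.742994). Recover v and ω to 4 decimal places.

v = -0.7500, ω = -1.2500

Δθ = 0.742994 − 2.617994 = -1.875000
ω = Δθ/dt = -1.875000/1.5 = -1.2500
R = −Δy/(cos θ' − cos θ) = 0.6000
v = R·ω = 0.6000·-1.2500 = -0.7500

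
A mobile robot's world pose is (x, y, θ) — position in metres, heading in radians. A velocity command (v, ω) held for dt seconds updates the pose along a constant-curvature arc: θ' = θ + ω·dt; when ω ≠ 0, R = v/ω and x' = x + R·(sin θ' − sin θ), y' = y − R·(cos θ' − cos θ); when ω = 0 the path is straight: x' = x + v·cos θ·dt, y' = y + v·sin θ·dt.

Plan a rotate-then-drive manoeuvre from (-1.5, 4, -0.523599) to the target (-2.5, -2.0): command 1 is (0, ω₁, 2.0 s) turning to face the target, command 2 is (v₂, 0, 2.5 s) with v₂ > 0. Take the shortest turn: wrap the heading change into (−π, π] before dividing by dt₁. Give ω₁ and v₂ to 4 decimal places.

heading to target = atan2(-2−4, -2.5−-1.5) = -1.7359
Δθ = wrap(-1.7359 − -0.5236) = -1.2123; ω₁ = Δθ/dt₁ = -0.6062
distance = √((-2.5−-1.5)² + (-2−4)²) = 6.0828; v₂ = distance/dt₂ = 2.4331

ω₁ = -0.6062, v₂ = 2.4331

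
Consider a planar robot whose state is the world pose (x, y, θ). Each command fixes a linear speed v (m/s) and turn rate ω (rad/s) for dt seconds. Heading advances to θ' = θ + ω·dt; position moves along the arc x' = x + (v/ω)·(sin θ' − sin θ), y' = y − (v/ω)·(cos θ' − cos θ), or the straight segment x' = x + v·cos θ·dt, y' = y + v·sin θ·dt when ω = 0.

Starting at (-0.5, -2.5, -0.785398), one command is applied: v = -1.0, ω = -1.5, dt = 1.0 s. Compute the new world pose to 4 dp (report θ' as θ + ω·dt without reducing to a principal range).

(-0.5322, -1.5917, -2.2854)

θ' = -0.7854 + -1.5·1.0 = -2.2854
R = v/ω = -1.0/-1.5 = 0.6667
x' = -0.5 + 0.6667·(sin -2.2854 − sin -0.7854) = -0.5322
y' = -2.5 − 0.6667·(cos -2.2854 − cos -0.7854) = -1.5917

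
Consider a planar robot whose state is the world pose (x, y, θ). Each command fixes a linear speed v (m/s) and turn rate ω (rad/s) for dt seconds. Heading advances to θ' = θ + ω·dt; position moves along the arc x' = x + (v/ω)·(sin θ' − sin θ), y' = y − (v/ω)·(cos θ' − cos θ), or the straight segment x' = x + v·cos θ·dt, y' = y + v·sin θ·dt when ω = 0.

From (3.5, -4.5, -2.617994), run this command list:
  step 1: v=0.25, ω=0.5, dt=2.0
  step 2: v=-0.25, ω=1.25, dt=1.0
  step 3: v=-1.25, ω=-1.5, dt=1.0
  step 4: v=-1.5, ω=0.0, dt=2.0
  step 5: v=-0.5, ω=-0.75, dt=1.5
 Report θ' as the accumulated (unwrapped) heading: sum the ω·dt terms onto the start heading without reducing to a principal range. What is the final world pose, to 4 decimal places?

(4.0430, -0.3592, -2.9930)

step 1: θ'=-1.6180 (R=0.5000) → pose (3.2506, -4.9094, -1.6180)
step 2: θ'=-0.3680 (R=-0.2000) → pose (3.1227, -4.7134, -0.3680)
step 3: θ'=-1.8680 (R=0.8333) → pose (2.6257, -3.6918, -1.8680)
step 4: θ'=-1.8680 (straight) → pose (3.5042, -0.8233, -1.8680)
step 5: θ'=-2.9930 (R=0.6667) → pose (4.0430, -0.3592, -2.9930)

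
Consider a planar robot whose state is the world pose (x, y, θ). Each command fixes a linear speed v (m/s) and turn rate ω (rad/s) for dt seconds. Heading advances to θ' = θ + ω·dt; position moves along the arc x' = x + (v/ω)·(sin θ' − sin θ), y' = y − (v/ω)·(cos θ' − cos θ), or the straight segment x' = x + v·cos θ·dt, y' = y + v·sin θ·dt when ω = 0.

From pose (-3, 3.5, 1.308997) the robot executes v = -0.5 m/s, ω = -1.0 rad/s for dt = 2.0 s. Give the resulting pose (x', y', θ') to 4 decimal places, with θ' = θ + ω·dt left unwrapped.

θ' = 1.3090 + -1.0·2.0 = -0.6910
R = v/ω = -0.5/-1.0 = 0.5000
x' = -3 + 0.5000·(sin -0.6910 − sin 1.3090) = -3.8016
y' = 3.5 − 0.5000·(cos -0.6910 − cos 1.3090) = 3.2441

(-3.8016, 3.2441, -0.6910)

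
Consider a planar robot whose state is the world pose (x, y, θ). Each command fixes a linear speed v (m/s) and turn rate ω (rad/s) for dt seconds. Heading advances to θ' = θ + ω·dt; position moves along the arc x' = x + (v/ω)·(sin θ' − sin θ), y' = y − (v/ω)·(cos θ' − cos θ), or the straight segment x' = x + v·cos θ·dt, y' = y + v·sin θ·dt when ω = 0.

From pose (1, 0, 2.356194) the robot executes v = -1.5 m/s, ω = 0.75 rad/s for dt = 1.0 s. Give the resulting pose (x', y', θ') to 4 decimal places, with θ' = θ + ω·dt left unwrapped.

θ' = 2.3562 + 0.75·1.0 = 3.1062
R = v/ω = -1.5/0.75 = -2.0000
x' = 1 + -2.0000·(sin 3.1062 − sin 2.3562) = 2.3434
y' = 0 − -2.0000·(cos 3.1062 − cos 2.3562) = -0.5845

(2.3434, -0.5845, 3.1062)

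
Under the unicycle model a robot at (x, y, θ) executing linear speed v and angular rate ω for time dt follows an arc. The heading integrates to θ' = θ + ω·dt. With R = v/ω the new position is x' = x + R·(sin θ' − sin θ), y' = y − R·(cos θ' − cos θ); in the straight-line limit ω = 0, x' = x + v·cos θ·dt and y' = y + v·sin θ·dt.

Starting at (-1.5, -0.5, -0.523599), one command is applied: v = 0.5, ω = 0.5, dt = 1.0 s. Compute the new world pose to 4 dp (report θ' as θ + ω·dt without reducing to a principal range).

θ' = -0.5236 + 0.5·1.0 = -0.0236
R = v/ω = 0.5/0.5 = 1.0000
x' = -1.5 + 1.0000·(sin -0.0236 − sin -0.5236) = -1.0236
y' = -0.5 − 1.0000·(cos -0.0236 − cos -0.5236) = -0.6337

(-1.0236, -0.6337, -0.0236)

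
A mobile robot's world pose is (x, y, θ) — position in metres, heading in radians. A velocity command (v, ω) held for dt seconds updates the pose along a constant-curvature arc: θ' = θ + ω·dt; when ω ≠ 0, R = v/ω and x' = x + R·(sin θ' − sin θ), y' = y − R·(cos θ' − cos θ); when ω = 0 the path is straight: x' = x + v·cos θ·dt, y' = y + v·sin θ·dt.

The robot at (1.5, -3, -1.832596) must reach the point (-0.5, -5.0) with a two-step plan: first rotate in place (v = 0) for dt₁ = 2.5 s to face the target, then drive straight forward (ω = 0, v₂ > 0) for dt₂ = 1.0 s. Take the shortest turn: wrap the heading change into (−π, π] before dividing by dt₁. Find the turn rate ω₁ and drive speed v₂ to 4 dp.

ω₁ = -0.2094, v₂ = 2.8284

heading to target = atan2(-5−-3, -0.5−1.5) = -2.3562
Δθ = wrap(-2.3562 − -1.8326) = -0.5236; ω₁ = Δθ/dt₁ = -0.2094
distance = √((-0.5−1.5)² + (-5−-3)²) = 2.8284; v₂ = distance/dt₂ = 2.8284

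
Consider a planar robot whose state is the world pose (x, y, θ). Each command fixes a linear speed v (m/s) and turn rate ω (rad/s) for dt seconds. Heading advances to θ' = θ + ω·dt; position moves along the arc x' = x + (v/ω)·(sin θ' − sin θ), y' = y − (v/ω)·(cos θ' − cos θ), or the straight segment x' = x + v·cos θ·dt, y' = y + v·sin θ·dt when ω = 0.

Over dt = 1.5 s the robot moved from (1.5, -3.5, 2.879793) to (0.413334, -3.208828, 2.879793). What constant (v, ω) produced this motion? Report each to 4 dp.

v = 0.7500, ω = 0.0000

Δθ = 2.879793 − 2.879793 = 0.000000
ω = Δθ/dt = 0.000000/1.5 = 0.0000
ω = 0 → v = (Δx·cos θ + Δy·sin θ)/dt = 0.7500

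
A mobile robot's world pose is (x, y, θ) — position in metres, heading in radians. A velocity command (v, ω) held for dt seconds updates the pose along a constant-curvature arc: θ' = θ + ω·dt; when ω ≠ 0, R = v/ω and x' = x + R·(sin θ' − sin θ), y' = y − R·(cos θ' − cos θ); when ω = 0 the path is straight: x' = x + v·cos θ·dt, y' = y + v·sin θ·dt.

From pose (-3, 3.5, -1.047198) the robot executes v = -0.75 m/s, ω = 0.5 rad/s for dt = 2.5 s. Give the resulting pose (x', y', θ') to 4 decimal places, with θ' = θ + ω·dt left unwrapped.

(-4.6012, 4.2193, 0.2028)

θ' = -1.0472 + 0.5·2.5 = 0.2028
R = v/ω = -0.75/0.5 = -1.5000
x' = -3 + -1.5000·(sin 0.2028 − sin -1.0472) = -4.6012
y' = 3.5 − -1.5000·(cos 0.2028 − cos -1.0472) = 4.2193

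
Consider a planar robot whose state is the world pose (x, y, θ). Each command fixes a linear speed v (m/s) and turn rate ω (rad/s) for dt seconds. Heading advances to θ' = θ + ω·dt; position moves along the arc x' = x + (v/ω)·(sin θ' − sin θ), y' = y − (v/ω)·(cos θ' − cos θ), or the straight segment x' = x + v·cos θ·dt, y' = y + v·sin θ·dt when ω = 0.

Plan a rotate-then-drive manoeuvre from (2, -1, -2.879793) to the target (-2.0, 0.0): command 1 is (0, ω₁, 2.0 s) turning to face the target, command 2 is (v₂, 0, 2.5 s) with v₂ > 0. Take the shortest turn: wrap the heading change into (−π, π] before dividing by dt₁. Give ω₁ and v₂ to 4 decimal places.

heading to target = atan2(0−-1, -2−2) = 2.8966
Δθ = wrap(2.8966 − -2.8798) = -0.5068; ω₁ = Δθ/dt₁ = -0.2534
distance = √((-2−2)² + (0−-1)²) = 4.1231; v₂ = distance/dt₂ = 1.6492

ω₁ = -0.2534, v₂ = 1.6492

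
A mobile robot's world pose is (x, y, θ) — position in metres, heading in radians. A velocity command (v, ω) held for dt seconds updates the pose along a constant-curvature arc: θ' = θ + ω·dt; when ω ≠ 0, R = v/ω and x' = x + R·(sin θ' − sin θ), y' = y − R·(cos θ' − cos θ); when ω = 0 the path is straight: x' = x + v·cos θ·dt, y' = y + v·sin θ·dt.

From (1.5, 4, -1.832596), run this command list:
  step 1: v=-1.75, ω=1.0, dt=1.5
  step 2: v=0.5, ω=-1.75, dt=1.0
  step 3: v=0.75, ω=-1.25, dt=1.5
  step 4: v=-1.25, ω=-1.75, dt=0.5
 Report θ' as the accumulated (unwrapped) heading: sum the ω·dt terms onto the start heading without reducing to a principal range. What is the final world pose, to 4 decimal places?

step 1: θ'=-0.3326 (R=-1.7500) → pose (0.3810, 6.1070, -0.3326)
step 2: θ'=-2.0826 (R=-0.2857) → pose (0.5368, 5.6970, -2.0826)
step 3: θ'=-3.9576 (R=-0.6000) → pose (-0.4233, 5.5798, -3.9576)
step 4: θ'=-4.8326 (R=0.7143) → pose (-0.2345, 5.0048, -4.8326)

(-0.2345, 5.0048, -4.8326)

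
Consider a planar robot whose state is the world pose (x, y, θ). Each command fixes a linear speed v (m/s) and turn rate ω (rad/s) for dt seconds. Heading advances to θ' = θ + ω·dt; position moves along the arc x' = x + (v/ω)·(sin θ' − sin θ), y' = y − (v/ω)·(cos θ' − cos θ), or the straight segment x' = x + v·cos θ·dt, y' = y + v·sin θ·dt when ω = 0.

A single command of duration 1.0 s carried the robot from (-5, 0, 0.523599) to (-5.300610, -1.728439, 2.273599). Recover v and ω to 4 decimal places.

v = -2.0000, ω = 1.7500

Δθ = 2.273599 − 0.523599 = 1.750000
ω = Δθ/dt = 1.750000/1.0 = 1.7500
R = −Δy/(cos θ' − cos θ) = -1.1429
v = R·ω = -1.1429·1.7500 = -2.0000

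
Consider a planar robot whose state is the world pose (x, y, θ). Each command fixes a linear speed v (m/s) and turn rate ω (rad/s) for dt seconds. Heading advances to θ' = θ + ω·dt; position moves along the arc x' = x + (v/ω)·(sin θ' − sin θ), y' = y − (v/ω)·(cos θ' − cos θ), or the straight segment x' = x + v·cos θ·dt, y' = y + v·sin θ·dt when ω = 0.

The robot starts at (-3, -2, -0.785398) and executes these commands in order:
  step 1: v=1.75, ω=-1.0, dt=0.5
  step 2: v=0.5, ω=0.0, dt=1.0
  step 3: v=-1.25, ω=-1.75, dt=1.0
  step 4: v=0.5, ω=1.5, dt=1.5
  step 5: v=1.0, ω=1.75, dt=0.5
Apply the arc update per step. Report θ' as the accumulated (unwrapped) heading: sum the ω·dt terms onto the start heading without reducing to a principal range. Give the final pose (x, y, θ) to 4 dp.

step 1: θ'=-1.2854 (R=-1.7500) → pose (-2.5582, -2.7447, -1.2854)
step 2: θ'=-1.2854 (straight) → pose (-2.4175, -3.2245, -1.2854)
step 3: θ'=-3.0354 (R=0.7143) → pose (-1.8078, -2.3132, -3.0354)
step 4: θ'=-0.7854 (R=0.3333) → pose (-2.0081, -2.8803, -0.7854)
step 5: θ'=0.0896 (R=0.5714) → pose (-1.5530, -3.0454, 0.0896)

(-1.5530, -3.0454, 0.0896)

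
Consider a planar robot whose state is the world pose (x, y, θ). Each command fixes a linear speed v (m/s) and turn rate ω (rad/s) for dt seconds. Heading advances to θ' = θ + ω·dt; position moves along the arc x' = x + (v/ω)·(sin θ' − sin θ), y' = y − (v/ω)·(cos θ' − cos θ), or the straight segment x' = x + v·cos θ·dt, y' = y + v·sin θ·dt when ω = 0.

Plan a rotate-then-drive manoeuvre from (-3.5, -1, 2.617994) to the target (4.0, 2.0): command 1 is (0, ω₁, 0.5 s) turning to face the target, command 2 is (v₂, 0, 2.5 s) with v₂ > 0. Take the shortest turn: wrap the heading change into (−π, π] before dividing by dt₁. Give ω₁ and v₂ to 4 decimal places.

heading to target = atan2(2−-1, 4−-3.5) = 0.3805
Δθ = wrap(0.3805 − 2.6180) = -2.2375; ω₁ = Δθ/dt₁ = -4.4750
distance = √((4−-3.5)² + (2−-1)²) = 8.0777; v₂ = distance/dt₂ = 3.2311

ω₁ = -4.4750, v₂ = 3.2311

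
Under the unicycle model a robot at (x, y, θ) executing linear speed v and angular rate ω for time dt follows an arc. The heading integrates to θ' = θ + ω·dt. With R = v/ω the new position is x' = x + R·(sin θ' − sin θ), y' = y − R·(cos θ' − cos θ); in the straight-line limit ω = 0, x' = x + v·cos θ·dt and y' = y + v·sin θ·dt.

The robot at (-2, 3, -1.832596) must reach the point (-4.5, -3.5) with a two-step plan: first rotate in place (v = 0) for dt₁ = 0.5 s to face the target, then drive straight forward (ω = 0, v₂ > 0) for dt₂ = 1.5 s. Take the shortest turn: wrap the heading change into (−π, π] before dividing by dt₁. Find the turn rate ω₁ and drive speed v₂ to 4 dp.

ω₁ = -0.2107, v₂ = 4.6428

heading to target = atan2(-3.5−3, -4.5−-2) = -1.9380
Δθ = wrap(-1.9380 − -1.8326) = -0.1054; ω₁ = Δθ/dt₁ = -0.2107
distance = √((-4.5−-2)² + (-3.5−3)²) = 6.9642; v₂ = distance/dt₂ = 4.6428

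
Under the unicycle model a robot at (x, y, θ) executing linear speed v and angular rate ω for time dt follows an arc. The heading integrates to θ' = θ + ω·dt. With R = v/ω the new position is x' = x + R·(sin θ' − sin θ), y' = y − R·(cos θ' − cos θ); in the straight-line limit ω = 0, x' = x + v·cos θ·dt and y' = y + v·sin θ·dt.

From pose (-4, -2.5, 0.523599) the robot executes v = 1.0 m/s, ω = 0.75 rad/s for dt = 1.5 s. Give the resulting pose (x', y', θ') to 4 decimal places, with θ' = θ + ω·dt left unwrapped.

θ' = 0.5236 + 0.75·1.5 = 1.6486
R = v/ω = 1.0/0.75 = 1.3333
x' = -4 + 1.3333·(sin 1.6486 − sin 0.5236) = -3.3374
y' = -2.5 − 1.3333·(cos 1.6486 − cos 0.5236) = -1.2417

(-3.3374, -1.2417, 1.6486)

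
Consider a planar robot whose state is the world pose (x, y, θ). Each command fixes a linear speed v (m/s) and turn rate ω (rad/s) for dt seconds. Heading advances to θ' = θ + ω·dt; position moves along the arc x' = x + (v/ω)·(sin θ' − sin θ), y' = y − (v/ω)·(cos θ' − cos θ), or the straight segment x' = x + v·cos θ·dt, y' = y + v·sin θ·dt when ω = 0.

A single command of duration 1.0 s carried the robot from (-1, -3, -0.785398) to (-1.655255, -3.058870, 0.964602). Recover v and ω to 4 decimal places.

v = -0.7500, ω = 1.7500

Δθ = 0.964602 − -0.785398 = 1.750000
ω = Δθ/dt = 1.750000/1.0 = 1.7500
R = Δx/(sin θ' − sin θ) = -0.4286
v = R·ω = -0.4286·1.7500 = -0.7500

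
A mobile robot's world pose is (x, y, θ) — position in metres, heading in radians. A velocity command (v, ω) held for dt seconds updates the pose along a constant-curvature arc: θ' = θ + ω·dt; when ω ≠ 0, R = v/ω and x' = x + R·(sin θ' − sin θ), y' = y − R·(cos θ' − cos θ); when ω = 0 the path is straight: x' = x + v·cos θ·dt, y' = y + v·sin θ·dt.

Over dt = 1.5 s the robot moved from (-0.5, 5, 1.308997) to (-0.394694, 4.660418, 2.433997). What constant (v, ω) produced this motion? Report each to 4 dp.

Δθ = 2.433997 − 1.308997 = 1.125000
ω = Δθ/dt = 1.125000/1.5 = 0.7500
R = −Δy/(cos θ' − cos θ) = -0.3333
v = R·ω = -0.3333·0.7500 = -0.2500

v = -0.2500, ω = 0.7500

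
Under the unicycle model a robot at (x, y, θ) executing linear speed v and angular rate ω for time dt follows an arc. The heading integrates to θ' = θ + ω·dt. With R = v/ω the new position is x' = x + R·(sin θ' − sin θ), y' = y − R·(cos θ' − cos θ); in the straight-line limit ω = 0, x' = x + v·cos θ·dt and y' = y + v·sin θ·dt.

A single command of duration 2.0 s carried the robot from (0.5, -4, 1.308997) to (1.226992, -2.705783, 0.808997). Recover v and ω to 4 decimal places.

v = 0.7500, ω = -0.2500

Δθ = 0.808997 − 1.308997 = -0.500000
ω = Δθ/dt = -0.500000/2.0 = -0.2500
R = −Δy/(cos θ' − cos θ) = -3.0000
v = R·ω = -3.0000·-0.2500 = 0.7500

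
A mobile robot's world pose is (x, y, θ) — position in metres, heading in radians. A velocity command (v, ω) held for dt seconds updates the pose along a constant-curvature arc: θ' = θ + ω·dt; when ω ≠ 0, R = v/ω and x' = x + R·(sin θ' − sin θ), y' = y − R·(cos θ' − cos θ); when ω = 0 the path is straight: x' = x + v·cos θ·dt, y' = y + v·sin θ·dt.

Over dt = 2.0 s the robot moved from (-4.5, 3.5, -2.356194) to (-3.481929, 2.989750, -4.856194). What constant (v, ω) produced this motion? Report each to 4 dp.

v = -0.7500, ω = -1.2500

Δθ = -4.856194 − -2.356194 = -2.500000
ω = Δθ/dt = -2.500000/2.0 = -1.2500
R = Δx/(sin θ' − sin θ) = 0.6000
v = R·ω = 0.6000·-1.2500 = -0.7500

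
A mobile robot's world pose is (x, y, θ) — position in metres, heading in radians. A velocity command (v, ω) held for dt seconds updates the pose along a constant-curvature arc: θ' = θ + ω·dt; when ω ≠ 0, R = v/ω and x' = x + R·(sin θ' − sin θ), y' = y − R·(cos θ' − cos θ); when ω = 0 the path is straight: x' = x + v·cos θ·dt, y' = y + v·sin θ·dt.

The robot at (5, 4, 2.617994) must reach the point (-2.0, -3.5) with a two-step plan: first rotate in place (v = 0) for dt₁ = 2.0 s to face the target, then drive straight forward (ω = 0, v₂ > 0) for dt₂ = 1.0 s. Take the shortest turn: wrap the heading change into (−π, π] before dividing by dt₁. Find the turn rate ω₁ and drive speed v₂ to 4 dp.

ω₁ = 0.6717, v₂ = 10.2591

heading to target = atan2(-3.5−4, -2−5) = -2.3217
Δθ = wrap(-2.3217 − 2.6180) = 1.3435; ω₁ = Δθ/dt₁ = 0.6717
distance = √((-2−5)² + (-3.5−4)²) = 10.2591; v₂ = distance/dt₂ = 10.2591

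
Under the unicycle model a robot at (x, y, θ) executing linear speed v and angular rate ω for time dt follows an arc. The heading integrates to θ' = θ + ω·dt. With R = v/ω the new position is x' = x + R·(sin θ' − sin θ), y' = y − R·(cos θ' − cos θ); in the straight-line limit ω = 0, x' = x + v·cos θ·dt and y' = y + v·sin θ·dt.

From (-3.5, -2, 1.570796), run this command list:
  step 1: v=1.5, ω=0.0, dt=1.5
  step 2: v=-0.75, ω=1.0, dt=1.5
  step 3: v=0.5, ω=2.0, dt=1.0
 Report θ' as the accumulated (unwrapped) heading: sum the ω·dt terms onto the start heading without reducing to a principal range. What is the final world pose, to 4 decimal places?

step 1: θ'=1.5708 (straight) → pose (-3.5000, 0.2500, 1.5708)
step 2: θ'=3.0708 (R=-0.7500) → pose (-2.8031, -0.4981, 3.0708)
step 3: θ'=5.0708 (R=0.2500) → pose (-3.0549, -0.8352, 5.0708)

(-3.0549, -0.8352, 5.0708)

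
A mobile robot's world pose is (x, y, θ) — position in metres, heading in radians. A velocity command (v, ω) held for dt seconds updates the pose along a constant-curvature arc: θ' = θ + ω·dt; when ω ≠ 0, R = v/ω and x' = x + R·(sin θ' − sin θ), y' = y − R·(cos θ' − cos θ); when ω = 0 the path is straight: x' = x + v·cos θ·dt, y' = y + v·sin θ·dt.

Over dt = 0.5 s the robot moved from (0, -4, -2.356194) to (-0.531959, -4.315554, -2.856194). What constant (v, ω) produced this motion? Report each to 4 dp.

v = 1.2500, ω = -1.0000

Δθ = -2.856194 − -2.356194 = -0.500000
ω = Δθ/dt = -0.500000/0.5 = -1.0000
R = Δx/(sin θ' − sin θ) = -1.2500
v = R·ω = -1.2500·-1.0000 = 1.2500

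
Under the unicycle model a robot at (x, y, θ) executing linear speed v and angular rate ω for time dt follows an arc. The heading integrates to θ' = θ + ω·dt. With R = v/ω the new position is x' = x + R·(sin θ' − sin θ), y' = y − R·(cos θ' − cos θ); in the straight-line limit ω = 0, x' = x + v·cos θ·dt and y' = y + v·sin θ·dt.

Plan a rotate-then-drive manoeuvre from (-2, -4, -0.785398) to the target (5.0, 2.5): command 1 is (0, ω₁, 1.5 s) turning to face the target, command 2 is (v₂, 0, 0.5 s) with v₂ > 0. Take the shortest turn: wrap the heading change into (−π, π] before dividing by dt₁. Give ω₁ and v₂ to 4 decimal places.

heading to target = atan2(2.5−-4, 5−-2) = 0.7484
Δθ = wrap(0.7484 − -0.7854) = 1.5338; ω₁ = Δθ/dt₁ = 1.0225
distance = √((5−-2)² + (2.5−-4)²) = 9.5525; v₂ = distance/dt₂ = 19.1050

ω₁ = 1.0225, v₂ = 19.1050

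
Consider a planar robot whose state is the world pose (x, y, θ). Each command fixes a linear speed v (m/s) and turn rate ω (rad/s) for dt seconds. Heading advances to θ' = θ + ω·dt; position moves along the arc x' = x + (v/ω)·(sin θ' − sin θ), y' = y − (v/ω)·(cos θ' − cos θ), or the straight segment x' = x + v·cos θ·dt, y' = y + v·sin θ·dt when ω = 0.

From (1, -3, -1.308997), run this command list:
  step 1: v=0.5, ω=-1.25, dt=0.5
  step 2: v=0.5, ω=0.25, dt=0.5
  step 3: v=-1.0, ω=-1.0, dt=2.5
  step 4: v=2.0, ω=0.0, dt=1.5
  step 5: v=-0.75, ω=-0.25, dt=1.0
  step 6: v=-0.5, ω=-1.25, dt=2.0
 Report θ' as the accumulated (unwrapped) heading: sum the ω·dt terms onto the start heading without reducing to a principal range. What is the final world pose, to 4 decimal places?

step 1: θ'=-1.9340 (R=-0.4000) → pose (0.9875, -3.2456, -1.9340)
step 2: θ'=-1.8090 (R=2.0000) → pose (0.9135, -3.4843, -1.8090)
step 3: θ'=-4.3090 (R=1.0000) → pose (2.8050, -3.3277, -4.3090)
step 4: θ'=-4.3090 (straight) → pose (1.6274, -0.5685, -4.3090)
step 5: θ'=-4.5590 (R=3.0000) → pose (1.8330, -1.2877, -4.5590)
step 6: θ'=-7.0590 (R=0.4000) → pose (1.1576, -1.6344, -7.0590)

(1.1576, -1.6344, -7.0590)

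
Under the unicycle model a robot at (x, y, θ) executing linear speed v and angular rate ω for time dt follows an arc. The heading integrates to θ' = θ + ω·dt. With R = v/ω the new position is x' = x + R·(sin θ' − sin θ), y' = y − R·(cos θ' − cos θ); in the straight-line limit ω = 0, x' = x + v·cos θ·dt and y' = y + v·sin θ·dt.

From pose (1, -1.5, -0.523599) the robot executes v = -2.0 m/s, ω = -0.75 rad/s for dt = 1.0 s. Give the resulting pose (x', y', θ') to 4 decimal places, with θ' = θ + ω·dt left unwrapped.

(-0.2164, 0.0285, -1.2736)

θ' = -0.5236 + -0.75·1.0 = -1.2736
R = v/ω = -2.0/-0.75 = 2.6667
x' = 1 + 2.6667·(sin -1.2736 − sin -0.5236) = -0.2164
y' = -1.5 − 2.6667·(cos -1.2736 − cos -0.5236) = 0.0285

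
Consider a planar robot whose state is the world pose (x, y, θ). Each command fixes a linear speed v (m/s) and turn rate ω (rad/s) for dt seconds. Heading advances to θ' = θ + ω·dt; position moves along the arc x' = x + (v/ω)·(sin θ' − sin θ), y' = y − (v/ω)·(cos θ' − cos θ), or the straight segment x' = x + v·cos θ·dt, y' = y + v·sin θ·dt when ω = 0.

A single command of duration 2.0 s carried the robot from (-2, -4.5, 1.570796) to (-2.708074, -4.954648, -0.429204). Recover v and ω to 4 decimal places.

Δθ = -0.429204 − 1.570796 = -2.000000
ω = Δθ/dt = -2.000000/2.0 = -1.0000
R = Δx/(sin θ' − sin θ) = 0.5000
v = R·ω = 0.5000·-1.0000 = -0.5000

v = -0.5000, ω = -1.0000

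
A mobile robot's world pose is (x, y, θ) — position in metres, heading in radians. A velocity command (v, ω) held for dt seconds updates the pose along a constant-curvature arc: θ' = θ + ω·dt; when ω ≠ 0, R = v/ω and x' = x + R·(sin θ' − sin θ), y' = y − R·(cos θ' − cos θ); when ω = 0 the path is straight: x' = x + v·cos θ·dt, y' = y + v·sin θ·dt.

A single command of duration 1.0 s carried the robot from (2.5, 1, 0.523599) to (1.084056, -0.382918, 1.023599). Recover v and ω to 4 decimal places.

Δθ = 1.023599 − 0.523599 = 0.500000
ω = Δθ/dt = 0.500000/1.0 = 0.5000
R = Δx/(sin θ' − sin θ) = -4.0000
v = R·ω = -4.0000·0.5000 = -2.0000

v = -2.0000, ω = 0.5000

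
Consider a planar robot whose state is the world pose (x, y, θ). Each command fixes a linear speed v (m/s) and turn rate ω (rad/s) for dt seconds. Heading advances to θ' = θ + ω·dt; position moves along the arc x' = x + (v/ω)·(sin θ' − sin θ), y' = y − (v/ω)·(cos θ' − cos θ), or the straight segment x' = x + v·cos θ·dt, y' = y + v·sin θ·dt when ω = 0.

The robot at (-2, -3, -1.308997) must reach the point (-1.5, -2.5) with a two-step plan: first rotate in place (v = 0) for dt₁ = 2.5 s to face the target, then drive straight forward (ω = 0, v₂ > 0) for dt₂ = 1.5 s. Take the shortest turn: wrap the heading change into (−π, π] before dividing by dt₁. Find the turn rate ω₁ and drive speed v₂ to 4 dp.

heading to target = atan2(-2.5−-3, -1.5−-2) = 0.7854
Δθ = wrap(0.7854 − -1.3090) = 2.0944; ω₁ = Δθ/dt₁ = 0.8378
distance = √((-1.5−-2)² + (-2.5−-3)²) = 0.7071; v₂ = distance/dt₂ = 0.4714

ω₁ = 0.8378, v₂ = 0.4714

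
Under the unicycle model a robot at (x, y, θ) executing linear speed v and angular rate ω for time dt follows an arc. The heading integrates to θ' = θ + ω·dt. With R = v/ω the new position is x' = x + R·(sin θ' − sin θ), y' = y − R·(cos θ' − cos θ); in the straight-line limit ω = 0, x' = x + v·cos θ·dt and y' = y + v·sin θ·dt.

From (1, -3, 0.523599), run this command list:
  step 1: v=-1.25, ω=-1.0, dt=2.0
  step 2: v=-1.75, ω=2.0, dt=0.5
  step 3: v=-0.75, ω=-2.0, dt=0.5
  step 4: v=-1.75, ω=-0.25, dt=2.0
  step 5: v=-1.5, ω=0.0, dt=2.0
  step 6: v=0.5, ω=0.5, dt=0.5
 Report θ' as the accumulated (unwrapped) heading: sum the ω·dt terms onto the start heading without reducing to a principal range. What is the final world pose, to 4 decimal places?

step 1: θ'=-1.4764 (R=1.2500) → pose (-0.8694, -2.0353, -1.4764)
step 2: θ'=-0.4764 (R=-0.8750) → pose (-1.3393, -1.3402, -0.4764)
step 3: θ'=-1.4764 (R=0.3750) → pose (-1.5406, -1.0423, -1.4764)
step 4: θ'=-1.9764 (R=7.0000) → pose (-1.0039, 2.3795, -1.9764)
step 5: θ'=-1.9764 (straight) → pose (0.1799, 5.1361, -1.9764)
step 6: θ'=-1.7264 (R=1.0000) → pose (0.1108, 4.8965, -1.7264)

(0.1108, 4.8965, -1.7264)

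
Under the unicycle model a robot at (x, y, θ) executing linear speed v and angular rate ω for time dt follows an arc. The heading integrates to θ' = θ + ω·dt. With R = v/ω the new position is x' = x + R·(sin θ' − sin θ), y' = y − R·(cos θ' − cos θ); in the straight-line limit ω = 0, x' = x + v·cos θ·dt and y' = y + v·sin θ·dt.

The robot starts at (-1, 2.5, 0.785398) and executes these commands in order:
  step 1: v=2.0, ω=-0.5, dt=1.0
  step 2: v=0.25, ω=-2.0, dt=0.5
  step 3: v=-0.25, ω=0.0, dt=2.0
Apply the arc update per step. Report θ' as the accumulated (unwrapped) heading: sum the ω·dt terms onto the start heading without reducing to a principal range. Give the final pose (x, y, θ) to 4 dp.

(0.4417, 3.8119, -0.7146)

step 1: θ'=0.2854 (R=-4.0000) → pose (0.7023, 3.5098, 0.2854)
step 2: θ'=-0.7146 (R=-0.1250) → pose (0.8194, 3.4842, -0.7146)
step 3: θ'=-0.7146 (straight) → pose (0.4417, 3.8119, -0.7146)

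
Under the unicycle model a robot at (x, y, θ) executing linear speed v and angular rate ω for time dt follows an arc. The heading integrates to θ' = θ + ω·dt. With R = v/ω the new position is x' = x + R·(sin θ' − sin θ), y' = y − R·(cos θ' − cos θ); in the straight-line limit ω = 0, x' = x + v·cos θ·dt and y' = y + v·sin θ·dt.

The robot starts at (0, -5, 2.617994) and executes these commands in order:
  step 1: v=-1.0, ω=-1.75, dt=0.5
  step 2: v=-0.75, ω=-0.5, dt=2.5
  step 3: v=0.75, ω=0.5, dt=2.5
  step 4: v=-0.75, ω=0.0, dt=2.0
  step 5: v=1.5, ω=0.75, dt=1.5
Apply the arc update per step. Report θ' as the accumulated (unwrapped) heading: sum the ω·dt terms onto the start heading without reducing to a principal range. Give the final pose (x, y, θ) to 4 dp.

step 1: θ'=1.7430 (R=0.5714) → pose (0.2773, -5.3970, 1.7430)
step 2: θ'=0.4930 (R=1.5000) → pose (-0.4907, -6.9754, 0.4930)
step 3: θ'=1.7430 (R=1.5000) → pose (0.2773, -5.3970, 1.7430)
step 4: θ'=1.7430 (straight) → pose (0.5343, -6.8748, 1.7430)
step 5: θ'=2.8680 (R=2.0000) → pose (-0.8957, -5.2919, 2.8680)

(-0.8957, -5.2919, 2.8680)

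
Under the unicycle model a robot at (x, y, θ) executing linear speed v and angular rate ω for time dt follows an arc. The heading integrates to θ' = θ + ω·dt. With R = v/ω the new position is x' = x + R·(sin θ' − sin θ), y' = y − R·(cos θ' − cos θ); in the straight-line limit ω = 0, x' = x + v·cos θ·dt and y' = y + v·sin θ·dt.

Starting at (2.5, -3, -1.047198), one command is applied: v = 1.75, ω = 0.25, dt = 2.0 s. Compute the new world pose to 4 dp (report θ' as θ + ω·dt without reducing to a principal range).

(4.9201, -5.4779, -0.5472)

θ' = -1.0472 + 0.25·2.0 = -0.5472
R = v/ω = 1.75/0.25 = 7.0000
x' = 2.5 + 7.0000·(sin -0.5472 − sin -1.0472) = 4.9201
y' = -3 − 7.0000·(cos -0.5472 − cos -1.0472) = -5.4779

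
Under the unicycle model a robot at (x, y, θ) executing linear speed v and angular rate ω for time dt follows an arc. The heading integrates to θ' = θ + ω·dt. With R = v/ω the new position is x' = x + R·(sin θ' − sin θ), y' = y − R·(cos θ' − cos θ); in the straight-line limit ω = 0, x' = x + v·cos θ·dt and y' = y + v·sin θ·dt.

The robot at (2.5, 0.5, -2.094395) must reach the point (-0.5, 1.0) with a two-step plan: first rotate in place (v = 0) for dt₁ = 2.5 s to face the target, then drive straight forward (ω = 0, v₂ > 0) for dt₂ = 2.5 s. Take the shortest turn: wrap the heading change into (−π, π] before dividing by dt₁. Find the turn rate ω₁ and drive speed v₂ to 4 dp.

ω₁ = -0.4849, v₂ = 1.2166

heading to target = atan2(1−0.5, -0.5−2.5) = 2.9764
Δθ = wrap(2.9764 − -2.0944) = -1.2123; ω₁ = Δθ/dt₁ = -0.4849
distance = √((-0.5−2.5)² + (1−0.5)²) = 3.0414; v₂ = distance/dt₂ = 1.2166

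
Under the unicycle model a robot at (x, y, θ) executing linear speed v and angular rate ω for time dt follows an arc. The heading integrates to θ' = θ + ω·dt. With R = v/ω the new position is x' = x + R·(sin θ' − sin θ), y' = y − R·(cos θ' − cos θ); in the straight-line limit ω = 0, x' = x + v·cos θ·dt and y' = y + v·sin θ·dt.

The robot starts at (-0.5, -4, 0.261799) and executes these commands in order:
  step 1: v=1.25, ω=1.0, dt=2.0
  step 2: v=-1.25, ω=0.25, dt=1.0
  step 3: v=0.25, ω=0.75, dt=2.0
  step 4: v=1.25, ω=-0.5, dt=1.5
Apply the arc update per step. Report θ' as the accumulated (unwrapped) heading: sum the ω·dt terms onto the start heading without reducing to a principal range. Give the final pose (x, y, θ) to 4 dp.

step 1: θ'=2.2618 (R=1.2500) → pose (0.1397, -1.9960, 2.2618)
step 2: θ'=2.5118 (R=-5.0000) → pose (1.0479, -2.8501, 2.5118)
step 3: θ'=4.0118 (R=0.3333) → pose (0.5967, -2.9046, 4.0118)
step 4: θ'=3.2618 (R=-2.5000) → pose (-1.0146, -3.7749, 3.2618)

(-1.0146, -3.7749, 3.2618)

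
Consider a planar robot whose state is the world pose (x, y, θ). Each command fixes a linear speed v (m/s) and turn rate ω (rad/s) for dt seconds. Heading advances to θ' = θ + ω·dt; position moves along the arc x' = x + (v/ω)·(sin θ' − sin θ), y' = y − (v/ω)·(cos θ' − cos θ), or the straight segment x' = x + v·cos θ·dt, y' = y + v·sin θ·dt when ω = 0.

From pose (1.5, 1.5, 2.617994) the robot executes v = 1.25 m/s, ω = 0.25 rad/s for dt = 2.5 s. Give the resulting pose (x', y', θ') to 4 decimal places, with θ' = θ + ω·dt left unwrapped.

(-1.5061, 2.1442, 3.2430)

θ' = 2.6180 + 0.25·2.5 = 3.2430
R = v/ω = 1.25/0.25 = 5.0000
x' = 1.5 + 5.0000·(sin 3.2430 − sin 2.6180) = -1.5061
y' = 1.5 − 5.0000·(cos 3.2430 − cos 2.6180) = 2.1442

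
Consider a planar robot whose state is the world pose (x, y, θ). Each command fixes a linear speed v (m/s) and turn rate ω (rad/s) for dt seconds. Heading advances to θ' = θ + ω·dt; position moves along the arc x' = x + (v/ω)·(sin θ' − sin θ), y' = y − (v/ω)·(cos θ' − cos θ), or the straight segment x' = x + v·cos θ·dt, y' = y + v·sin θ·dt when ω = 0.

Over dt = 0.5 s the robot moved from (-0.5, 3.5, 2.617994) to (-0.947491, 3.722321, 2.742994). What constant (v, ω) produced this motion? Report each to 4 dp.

v = 1.0000, ω = 0.2500

Δθ = 2.742994 − 2.617994 = 0.125000
ω = Δθ/dt = 0.125000/0.5 = 0.2500
R = Δx/(sin θ' − sin θ) = 4.0000
v = R·ω = 4.0000·0.2500 = 1.0000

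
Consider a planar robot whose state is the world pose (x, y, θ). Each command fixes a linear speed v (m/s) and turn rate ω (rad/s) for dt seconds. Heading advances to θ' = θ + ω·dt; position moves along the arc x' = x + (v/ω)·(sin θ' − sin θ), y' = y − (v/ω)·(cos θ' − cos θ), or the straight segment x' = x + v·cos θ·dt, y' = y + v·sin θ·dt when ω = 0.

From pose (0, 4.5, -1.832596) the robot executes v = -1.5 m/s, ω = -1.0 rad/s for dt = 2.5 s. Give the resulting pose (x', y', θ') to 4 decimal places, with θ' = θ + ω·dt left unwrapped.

(2.8420, 4.6679, -4.3326)

θ' = -1.8326 + -1.0·2.5 = -4.3326
R = v/ω = -1.5/-1.0 = 1.5000
x' = 0 + 1.5000·(sin -4.3326 − sin -1.8326) = 2.8420
y' = 4.5 − 1.5000·(cos -4.3326 − cos -1.8326) = 4.6679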